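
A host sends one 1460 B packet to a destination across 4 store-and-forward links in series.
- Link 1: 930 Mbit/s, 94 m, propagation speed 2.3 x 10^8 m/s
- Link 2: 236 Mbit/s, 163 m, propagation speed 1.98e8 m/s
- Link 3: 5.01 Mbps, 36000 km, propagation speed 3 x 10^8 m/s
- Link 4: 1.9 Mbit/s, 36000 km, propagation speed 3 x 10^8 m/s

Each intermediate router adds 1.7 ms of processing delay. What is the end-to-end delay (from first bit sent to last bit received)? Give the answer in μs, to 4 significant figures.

253600 μs

L = 1460 × 8 = 11680 bits.
Transmission delays (L/R per hop): 12.5591, 49.4915, 2331.34, 6147.37 μs; sum = 8540.76 μs.
Propagation delays (d/s per hop): 0.408696, 0.823232, 120000, 120000 μs; sum = 240001 μs.
Processing at 3 router(s): 3 × 1.7 ms = 5100 μs.
End-to-end = 253600 μs.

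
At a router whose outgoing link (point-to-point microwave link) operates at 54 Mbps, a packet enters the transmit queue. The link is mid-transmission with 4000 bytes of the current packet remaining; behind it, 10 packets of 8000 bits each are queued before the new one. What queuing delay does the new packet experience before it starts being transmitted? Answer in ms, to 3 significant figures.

Each queued packet: L/R = 8000/54000000 = 0.148148 ms.
10 queued → 1.48148 ms.
Plus remaining 32000 bits of current packet: 0.592593 ms.
Queuing delay = 2.07 ms.

2.07 ms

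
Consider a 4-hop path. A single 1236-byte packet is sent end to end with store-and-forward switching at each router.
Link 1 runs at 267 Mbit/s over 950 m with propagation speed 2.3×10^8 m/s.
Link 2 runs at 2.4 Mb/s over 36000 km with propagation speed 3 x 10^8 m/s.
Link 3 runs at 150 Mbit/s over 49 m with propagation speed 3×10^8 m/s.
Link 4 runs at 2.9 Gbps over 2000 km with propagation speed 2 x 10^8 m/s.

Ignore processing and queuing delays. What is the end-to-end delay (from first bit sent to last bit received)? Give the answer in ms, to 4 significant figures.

134.2 ms

L = 1236 × 8 = 9888 bits.
Transmission delays (L/R per hop): 0.0370337, 4.12, 0.06592, 0.00340966 ms; sum = 4.22636 ms.
Propagation delays (d/s per hop): 0.00413043, 120, 0.000163333, 10 ms; sum = 130.004 ms.
End-to-end = 134.2 ms.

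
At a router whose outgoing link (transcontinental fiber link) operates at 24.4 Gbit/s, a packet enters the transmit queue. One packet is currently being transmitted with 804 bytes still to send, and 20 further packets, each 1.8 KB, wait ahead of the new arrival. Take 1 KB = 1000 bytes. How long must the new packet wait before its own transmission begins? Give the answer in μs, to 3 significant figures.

12.1 μs

Each queued packet: L/R = 14400/24400000000 = 0.590164 μs.
20 queued → 11.8033 μs.
Plus remaining 6432 bits of current packet: 0.263607 μs.
Queuing delay = 12.1 μs.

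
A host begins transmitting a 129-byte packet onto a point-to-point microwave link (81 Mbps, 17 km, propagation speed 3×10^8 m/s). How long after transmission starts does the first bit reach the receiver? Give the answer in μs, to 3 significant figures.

56.7 μs

First bit experiences only propagation delay: d/s = 17000/300000000 = 56.7 μs.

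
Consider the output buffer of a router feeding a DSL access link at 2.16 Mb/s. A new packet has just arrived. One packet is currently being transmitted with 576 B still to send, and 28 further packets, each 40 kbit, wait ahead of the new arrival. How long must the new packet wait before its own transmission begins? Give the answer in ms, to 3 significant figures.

Each queued packet: L/R = 40000/2160000 = 18.5185 ms.
28 queued → 518.519 ms.
Plus remaining 4608 bits of current packet: 2.13333 ms.
Queuing delay = 521 ms.

521 ms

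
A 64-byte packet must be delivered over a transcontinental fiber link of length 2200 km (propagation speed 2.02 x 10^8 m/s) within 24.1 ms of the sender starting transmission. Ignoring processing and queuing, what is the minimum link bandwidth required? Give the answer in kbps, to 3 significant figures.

38.8 kbps

L = 512 bits.
Propagation delay = 2200000 / 202000000 = 10.8911 ms.
Transmission budget = 24.1 − 10.8911 = 13.2089 ms.
R ≥ L / t_tx = 512 bits / 0.0132089 s = 38.8 kbps.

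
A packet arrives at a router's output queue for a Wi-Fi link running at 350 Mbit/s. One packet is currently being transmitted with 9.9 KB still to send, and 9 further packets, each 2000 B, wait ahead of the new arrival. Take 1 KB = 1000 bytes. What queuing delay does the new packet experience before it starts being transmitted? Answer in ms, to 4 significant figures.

Each queued packet: L/R = 16000/350000000 = 0.0457143 ms.
9 queued → 0.411429 ms.
Plus remaining 79200 bits of current packet: 0.226286 ms.
Queuing delay = 0.6377 ms.

0.6377 ms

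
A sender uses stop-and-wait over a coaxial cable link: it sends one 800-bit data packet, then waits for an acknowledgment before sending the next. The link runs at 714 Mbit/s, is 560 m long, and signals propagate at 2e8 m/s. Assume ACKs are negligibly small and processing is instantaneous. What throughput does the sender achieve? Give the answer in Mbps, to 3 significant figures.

t_tx = L/R = 800/714000000 = 1.12045e-06 s.
t_prop = 560/200000000 = 2.8e-06 s; RTT = 5.6e-06 s.
Cycle = t_tx + RTT = 6.72045e-06 s.
Throughput = L / cycle = 800 / 6.72045e-06 = 119 Mbps.

119 Mbps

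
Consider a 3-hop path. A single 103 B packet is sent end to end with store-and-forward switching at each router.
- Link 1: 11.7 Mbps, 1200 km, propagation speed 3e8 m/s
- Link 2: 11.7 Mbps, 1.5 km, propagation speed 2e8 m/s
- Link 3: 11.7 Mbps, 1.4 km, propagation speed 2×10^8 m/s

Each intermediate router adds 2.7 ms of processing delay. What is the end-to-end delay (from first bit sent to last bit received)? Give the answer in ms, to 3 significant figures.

L = 103 × 8 = 824 bits.
Transmission delay per hop = L/R = 824/11700000 = 0.0704274 ms; 3 hops → 0.211282 ms.
Propagation delays (d/s per hop): 4, 0.0075, 0.007 ms; sum = 4.0145 ms.
Processing at 2 router(s): 2 × 2.7 ms = 5.4 ms.
End-to-end = 9.63 ms.

9.63 ms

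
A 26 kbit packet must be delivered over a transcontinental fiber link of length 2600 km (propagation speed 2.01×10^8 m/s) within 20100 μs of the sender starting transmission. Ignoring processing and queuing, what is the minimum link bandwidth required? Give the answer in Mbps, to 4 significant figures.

3.629 Mbps

Propagation delay = 2600000 / 2.01e+08 = 12935.3 μs.
Transmission budget = 20100 − 12935.3 = 7164.68 μs.
R ≥ L / t_tx = 26000 bits / 0.00716468 s = 3.629 Mbps.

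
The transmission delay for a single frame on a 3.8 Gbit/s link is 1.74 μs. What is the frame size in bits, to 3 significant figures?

6610 bits

L = R × t_tx = 3800000000 b/s × 1.74e-06 s = 6612 bits.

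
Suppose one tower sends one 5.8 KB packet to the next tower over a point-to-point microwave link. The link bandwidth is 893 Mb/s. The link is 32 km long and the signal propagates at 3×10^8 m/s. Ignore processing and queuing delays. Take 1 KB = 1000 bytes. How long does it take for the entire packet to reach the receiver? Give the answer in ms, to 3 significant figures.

0.159 ms

L = 46400 bits.
Transmission delay = L/R = 46400 / 893000000 = 0.0519597 ms.
Propagation delay = d/s = 32000 m / 300000000 m/s = 0.106667 ms.
Total = 0.159 ms.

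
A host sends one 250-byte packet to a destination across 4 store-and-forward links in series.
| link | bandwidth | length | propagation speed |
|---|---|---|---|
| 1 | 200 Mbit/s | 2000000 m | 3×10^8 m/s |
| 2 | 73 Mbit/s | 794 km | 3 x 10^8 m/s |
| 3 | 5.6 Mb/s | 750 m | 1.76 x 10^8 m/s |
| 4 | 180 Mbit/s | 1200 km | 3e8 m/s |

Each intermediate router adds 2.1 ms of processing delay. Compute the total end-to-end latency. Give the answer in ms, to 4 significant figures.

L = 250 × 8 = 2000 bits.
Transmission delays (L/R per hop): 0.01, 0.0273973, 0.357143, 0.0111111 ms; sum = 0.405651 ms.
Propagation delays (d/s per hop): 6.66667, 2.64667, 0.00426136, 4 ms; sum = 13.3176 ms.
Processing at 3 router(s): 3 × 2.1 ms = 6.3 ms.
End-to-end = 20.02 ms.

20.02 ms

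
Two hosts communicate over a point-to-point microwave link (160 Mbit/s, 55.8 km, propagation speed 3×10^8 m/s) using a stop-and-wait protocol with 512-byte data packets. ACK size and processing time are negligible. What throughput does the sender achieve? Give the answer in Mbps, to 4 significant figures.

10.30 Mbps

t_tx = L/R = 4096/160000000 = 2.56e-05 s.
t_prop = 55800/300000000 = 0.000186 s; RTT = 0.000372 s.
Cycle = t_tx + RTT = 0.0003976 s.
Throughput = L / cycle = 4096 / 0.0003976 = 10.30 Mbps.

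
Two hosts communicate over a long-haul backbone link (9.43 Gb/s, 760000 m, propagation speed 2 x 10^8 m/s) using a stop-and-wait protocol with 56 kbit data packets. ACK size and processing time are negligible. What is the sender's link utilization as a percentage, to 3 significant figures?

t_tx = L/R = 56000/9430000000 = 5.93849e-06 s.
t_prop = 760000/200000000 = 0.0038 s; RTT = 0.0076 s.
Cycle = t_tx + RTT = 0.00760594 s.
Utilization = t_tx / cycle = 5.93849e-06/0.00760594 = 0.0781 %.

0.0781 %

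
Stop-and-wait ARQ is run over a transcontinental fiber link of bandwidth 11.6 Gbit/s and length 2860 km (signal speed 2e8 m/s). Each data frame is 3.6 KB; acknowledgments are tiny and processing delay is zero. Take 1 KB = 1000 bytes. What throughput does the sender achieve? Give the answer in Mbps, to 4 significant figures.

1.007 Mbps

t_tx = L/R = 28800/11600000000 = 2.48276e-06 s.
t_prop = 2860000/200000000 = 0.0143 s; RTT = 0.0286 s.
Cycle = t_tx + RTT = 0.0286025 s.
Throughput = L / cycle = 28800 / 0.0286025 = 1.007 Mbps.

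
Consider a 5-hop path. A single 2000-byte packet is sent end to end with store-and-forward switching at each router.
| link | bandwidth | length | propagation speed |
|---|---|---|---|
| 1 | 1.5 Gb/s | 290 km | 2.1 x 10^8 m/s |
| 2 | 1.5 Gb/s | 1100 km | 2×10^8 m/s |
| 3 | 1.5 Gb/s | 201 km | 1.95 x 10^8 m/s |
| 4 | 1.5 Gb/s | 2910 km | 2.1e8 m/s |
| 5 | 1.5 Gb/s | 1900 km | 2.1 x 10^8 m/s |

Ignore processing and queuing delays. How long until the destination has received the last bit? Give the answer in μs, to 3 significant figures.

30900 μs

L = 2000 × 8 = 16000 bits.
Transmission delay per hop = L/R = 16000/1500000000 = 10.6667 μs; 5 hops → 53.3333 μs.
Propagation delays (d/s per hop): 1380.95, 5500, 1030.77, 13857.1, 9047.62 μs; sum = 30816.5 μs.
End-to-end = 30900 μs.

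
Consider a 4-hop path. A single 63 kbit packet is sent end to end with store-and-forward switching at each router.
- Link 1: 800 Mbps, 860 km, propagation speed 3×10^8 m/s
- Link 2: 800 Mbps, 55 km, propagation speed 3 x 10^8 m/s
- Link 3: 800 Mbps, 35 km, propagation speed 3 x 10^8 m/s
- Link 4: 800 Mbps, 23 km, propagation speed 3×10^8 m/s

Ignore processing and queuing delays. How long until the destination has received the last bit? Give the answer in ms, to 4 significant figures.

L = 63000 bits.
Transmission delay per hop = L/R = 63000/800000000 = 0.07875 ms; 4 hops → 0.315 ms.
Propagation delays (d/s per hop): 2.86667, 0.183333, 0.116667, 0.0766667 ms; sum = 3.24333 ms.
End-to-end = 3.558 ms.

3.558 ms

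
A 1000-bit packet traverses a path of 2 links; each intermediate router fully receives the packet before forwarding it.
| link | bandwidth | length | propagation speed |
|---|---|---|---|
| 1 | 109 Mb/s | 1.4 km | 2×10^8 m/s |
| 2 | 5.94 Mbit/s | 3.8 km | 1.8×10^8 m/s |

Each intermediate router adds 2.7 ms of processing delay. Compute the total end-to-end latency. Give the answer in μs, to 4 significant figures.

Transmission delays (L/R per hop): 9.17431, 168.35 μs; sum = 177.524 μs.
Propagation delays (d/s per hop): 7, 21.1111 μs; sum = 28.1111 μs.
Processing at 1 router(s): 1 × 2.7 ms = 2700 μs.
End-to-end = 2906 μs.

2906 μs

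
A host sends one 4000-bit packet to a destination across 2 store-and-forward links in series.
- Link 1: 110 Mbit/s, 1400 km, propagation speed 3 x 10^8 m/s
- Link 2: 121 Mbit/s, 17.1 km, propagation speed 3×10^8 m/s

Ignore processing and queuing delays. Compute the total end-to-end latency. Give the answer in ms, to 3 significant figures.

Transmission delays (L/R per hop): 0.0363636, 0.0330579 ms; sum = 0.0694215 ms.
Propagation delays (d/s per hop): 4.66667, 0.057 ms; sum = 4.72367 ms.
End-to-end = 4.79 ms.

4.79 ms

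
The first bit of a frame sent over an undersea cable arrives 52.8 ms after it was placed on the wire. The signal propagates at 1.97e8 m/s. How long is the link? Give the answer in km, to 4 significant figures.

d = s × t_prop = 197000000 × 0.0528 = 10400 km.

10400 km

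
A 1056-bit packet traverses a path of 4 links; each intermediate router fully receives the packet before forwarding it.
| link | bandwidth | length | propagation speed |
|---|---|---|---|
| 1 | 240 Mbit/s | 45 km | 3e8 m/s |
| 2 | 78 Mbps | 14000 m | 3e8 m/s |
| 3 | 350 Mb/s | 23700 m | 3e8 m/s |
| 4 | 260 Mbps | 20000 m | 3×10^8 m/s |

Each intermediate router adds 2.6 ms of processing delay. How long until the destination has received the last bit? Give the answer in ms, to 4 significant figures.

8.167 ms

Transmission delays (L/R per hop): 0.0044, 0.0135385, 0.00301714, 0.00406154 ms; sum = 0.0250171 ms.
Propagation delays (d/s per hop): 0.15, 0.0466667, 0.079, 0.0666667 ms; sum = 0.342333 ms.
Processing at 3 router(s): 3 × 2.6 ms = 7.8 ms.
End-to-end = 8.167 ms.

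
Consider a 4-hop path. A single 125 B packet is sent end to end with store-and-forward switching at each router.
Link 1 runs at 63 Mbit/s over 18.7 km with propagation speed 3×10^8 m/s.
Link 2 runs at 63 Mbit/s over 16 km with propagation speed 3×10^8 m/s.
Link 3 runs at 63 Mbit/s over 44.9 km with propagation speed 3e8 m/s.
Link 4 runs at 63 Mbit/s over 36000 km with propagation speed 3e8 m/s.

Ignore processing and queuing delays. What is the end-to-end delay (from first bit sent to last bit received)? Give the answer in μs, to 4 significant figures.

L = 125 × 8 = 1000 bits.
Transmission delay per hop = L/R = 1000/63000000 = 15.873 μs; 4 hops → 63.4921 μs.
Propagation delays (d/s per hop): 62.3333, 53.3333, 149.667, 120000 μs; sum = 120265 μs.
End-to-end = 120300 μs.

120300 μs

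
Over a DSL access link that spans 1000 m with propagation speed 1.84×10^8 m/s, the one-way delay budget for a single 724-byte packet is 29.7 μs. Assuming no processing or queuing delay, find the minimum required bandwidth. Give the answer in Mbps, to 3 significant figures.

239 Mbps

L = 5792 bits.
Propagation delay = 1000 / 184000000 = 5.43478 μs.
Transmission budget = 29.7 − 5.43478 = 24.2652 μs.
R ≥ L / t_tx = 5792 bits / 2.42652e-05 s = 239 Mbps.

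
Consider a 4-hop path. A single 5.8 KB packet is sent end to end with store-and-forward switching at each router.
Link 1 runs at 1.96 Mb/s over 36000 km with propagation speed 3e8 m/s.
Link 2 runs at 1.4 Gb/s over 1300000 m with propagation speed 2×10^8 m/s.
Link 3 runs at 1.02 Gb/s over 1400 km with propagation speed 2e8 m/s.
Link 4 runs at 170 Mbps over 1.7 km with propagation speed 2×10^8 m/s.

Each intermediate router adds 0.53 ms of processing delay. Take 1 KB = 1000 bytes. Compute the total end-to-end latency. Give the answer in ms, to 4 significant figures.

L = 46400 bits.
Transmission delays (L/R per hop): 23.6735, 0.0331429, 0.0454902, 0.272941 ms; sum = 24.025 ms.
Propagation delays (d/s per hop): 120, 6.5, 7, 0.0085 ms; sum = 133.509 ms.
Processing at 3 router(s): 3 × 0.53 ms = 1.59 ms.
End-to-end = 159.1 ms.

159.1 ms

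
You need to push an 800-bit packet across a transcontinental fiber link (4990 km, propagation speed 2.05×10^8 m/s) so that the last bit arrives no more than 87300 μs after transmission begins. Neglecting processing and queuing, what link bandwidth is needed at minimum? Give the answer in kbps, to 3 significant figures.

Propagation delay = 4990000 / 2.05e+08 = 24341.5 μs.
Transmission budget = 87300 − 24341.5 = 62958.5 μs.
R ≥ L / t_tx = 800 bits / 0.0629585 s = 12.7 kbps.

12.7 kbps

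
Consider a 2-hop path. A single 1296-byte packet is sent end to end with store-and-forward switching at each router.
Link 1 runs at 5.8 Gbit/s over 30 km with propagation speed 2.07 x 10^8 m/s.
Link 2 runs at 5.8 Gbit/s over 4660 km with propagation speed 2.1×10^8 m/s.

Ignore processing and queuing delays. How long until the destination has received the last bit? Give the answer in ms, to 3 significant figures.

L = 1296 × 8 = 10368 bits.
Transmission delay per hop = L/R = 10368/5800000000 = 0.00178759 ms; 2 hops → 0.00357517 ms.
Propagation delays (d/s per hop): 0.144928, 22.1905 ms; sum = 22.3354 ms.
End-to-end = 22.3 ms.

22.3 ms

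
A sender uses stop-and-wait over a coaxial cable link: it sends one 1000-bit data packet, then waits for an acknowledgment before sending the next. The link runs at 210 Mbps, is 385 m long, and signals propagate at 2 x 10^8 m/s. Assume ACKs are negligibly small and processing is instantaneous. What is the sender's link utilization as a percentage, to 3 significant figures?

t_tx = L/R = 1000/210000000 = 4.7619e-06 s.
t_prop = 385/200000000 = 1.925e-06 s; RTT = 3.85e-06 s.
Cycle = t_tx + RTT = 8.6119e-06 s.
Utilization = t_tx / cycle = 4.7619e-06/8.6119e-06 = 55.3 %.

55.3 %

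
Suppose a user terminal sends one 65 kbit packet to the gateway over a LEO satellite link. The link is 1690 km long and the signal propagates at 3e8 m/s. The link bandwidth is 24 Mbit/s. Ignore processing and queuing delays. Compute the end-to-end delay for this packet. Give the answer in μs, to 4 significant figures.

8342 μs

L = 65000 bits.
Transmission delay = L/R = 65000 / 24000000 = 2708.33 μs.
Propagation delay = d/s = 1690000 m / 300000000 m/s = 5633.33 μs.
Total = 8342 μs.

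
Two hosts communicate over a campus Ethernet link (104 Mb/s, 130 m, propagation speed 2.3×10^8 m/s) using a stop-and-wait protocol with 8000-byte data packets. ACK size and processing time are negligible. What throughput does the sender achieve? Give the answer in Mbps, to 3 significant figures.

t_tx = L/R = 64000/104000000 = 0.000615385 s.
t_prop = 130/2.3e+08 = 5.65217e-07 s; RTT = 1.13043e-06 s.
Cycle = t_tx + RTT = 0.000616515 s.
Throughput = L / cycle = 64000 / 0.000616515 = 104 Mbps.

104 Mbps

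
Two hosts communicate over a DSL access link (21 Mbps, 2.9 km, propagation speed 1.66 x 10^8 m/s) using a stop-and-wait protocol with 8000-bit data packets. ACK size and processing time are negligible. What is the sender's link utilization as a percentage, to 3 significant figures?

91.6 %

t_tx = L/R = 8000/21000000 = 0.000380952 s.
t_prop = 2900/166000000 = 1.74699e-05 s; RTT = 3.49398e-05 s.
Cycle = t_tx + RTT = 0.000415892 s.
Utilization = t_tx / cycle = 0.000380952/0.000415892 = 91.6 %.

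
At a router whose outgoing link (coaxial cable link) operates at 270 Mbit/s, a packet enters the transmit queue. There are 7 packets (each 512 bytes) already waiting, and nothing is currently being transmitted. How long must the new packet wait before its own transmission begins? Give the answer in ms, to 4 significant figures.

Each queued packet: L/R = 4096/270000000 = 0.0151704 ms.
7 queued → 0.106193 ms.
Queuing delay = 0.1062 ms.

0.1062 ms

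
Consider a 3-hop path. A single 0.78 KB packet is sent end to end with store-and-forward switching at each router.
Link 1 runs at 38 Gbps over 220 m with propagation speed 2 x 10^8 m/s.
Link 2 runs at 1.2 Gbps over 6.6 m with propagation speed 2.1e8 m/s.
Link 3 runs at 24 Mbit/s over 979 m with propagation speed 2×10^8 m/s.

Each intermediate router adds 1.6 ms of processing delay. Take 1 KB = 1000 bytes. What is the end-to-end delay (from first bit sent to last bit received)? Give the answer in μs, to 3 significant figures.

3470 μs

L = 6240 bits.
Transmission delays (L/R per hop): 0.164211, 5.2, 260 μs; sum = 265.364 μs.
Propagation delays (d/s per hop): 1.1, 0.0314286, 4.895 μs; sum = 6.02643 μs.
Processing at 2 router(s): 2 × 1.6 ms = 3200 μs.
End-to-end = 3470 μs.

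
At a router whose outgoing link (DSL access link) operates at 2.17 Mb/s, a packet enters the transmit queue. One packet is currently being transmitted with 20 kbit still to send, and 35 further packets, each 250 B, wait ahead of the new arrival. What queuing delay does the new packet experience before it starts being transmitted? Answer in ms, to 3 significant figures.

Each queued packet: L/R = 2000/2170000 = 0.921659 ms.
35 queued → 32.2581 ms.
Plus remaining 20000 bits of current packet: 9.21659 ms.
Queuing delay = 41.5 ms.

41.5 ms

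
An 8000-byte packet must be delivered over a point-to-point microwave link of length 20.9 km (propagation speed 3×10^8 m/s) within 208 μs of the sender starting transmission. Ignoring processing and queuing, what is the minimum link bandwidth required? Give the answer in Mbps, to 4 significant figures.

L = 64000 bits.
Propagation delay = 20900 / 300000000 = 69.6667 μs.
Transmission budget = 208 − 69.6667 = 138.333 μs.
R ≥ L / t_tx = 64000 bits / 0.000138333 s = 462.7 Mbps.

462.7 Mbps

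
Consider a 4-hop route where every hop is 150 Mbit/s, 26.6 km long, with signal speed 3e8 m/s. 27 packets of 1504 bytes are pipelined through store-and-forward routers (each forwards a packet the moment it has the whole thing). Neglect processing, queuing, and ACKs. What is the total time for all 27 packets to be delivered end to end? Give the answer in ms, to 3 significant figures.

Per-hop transmission t_tx = L/R = 12032/150000000 = 0.0802133 ms.
Per-hop propagation t_prop = 26600/300000000 = 0.0886667 ms.
Pipeline fill: first packet needs 4·t_tx to clear all hops; remaining 26 packets each add one t_tx.
Total = (4+27-1)·t_tx + 4·t_prop = 30·0.0802133 + 4·0.0886667 = 2.76 ms.

2.76 ms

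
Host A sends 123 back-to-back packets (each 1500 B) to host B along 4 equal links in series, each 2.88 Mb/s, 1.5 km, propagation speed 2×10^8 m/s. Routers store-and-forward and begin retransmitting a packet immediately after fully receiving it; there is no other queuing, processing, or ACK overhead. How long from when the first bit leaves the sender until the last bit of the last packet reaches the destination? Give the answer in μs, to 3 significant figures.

525000 μs

Per-hop transmission t_tx = L/R = 12000/2880000 = 4166.67 μs.
Per-hop propagation t_prop = 1500/200000000 = 7.5 μs.
Pipeline fill: first packet needs 4·t_tx to clear all hops; remaining 122 packets each add one t_tx.
Total = (4+123-1)·t_tx + 4·t_prop = 126·4166.67 + 4·7.5 = 525000 μs.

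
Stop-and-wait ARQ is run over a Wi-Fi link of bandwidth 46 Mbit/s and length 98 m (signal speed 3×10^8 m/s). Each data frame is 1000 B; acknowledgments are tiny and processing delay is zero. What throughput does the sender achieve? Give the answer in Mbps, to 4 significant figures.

45.83 Mbps

t_tx = L/R = 8000/46000000 = 0.000173913 s.
t_prop = 98/300000000 = 3.26667e-07 s; RTT = 6.53333e-07 s.
Cycle = t_tx + RTT = 0.000174566 s.
Throughput = L / cycle = 8000 / 0.000174566 = 45.83 Mbps.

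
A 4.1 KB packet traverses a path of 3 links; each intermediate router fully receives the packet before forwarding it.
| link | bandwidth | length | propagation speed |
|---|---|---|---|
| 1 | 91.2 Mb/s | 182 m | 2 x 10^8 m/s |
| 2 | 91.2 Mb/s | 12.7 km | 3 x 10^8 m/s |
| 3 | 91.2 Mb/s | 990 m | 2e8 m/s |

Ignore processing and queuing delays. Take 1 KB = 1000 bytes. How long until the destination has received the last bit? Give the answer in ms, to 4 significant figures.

L = 32800 bits.
Transmission delay per hop = L/R = 32800/91200000 = 0.359649 ms; 3 hops → 1.07895 ms.
Propagation delays (d/s per hop): 0.00091, 0.0423333, 0.00495 ms; sum = 0.0481933 ms.
End-to-end = 1.127 ms.

1.127 ms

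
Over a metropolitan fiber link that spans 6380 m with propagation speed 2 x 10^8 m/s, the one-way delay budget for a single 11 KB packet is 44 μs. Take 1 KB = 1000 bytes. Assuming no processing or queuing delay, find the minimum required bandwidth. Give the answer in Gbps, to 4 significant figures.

L = 88000 bits.
Propagation delay = 6380 / 200000000 = 31.9 μs.
Transmission budget = 44 − 31.9 = 12.1 μs.
R ≥ L / t_tx = 88000 bits / 1.21e-05 s = 7.273 Gbps.

7.273 Gbps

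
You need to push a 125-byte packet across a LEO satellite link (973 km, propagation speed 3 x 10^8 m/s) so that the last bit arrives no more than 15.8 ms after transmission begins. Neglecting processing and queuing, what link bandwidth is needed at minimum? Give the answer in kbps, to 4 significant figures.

79.64 kbps

L = 1000 bits.
Propagation delay = 973000 / 300000000 = 3.24333 ms.
Transmission budget = 15.8 − 3.24333 = 12.5567 ms.
R ≥ L / t_tx = 1000 bits / 0.0125567 s = 79.64 kbps.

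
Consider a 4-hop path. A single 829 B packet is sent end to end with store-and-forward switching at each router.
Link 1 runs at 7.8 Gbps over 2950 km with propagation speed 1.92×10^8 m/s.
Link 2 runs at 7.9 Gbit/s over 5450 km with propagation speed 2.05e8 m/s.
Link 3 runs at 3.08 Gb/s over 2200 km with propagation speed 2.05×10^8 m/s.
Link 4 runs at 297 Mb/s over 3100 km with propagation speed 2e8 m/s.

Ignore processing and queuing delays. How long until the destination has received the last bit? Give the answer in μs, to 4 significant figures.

68210 μs

L = 829 × 8 = 6632 bits.
Transmission delays (L/R per hop): 0.850256, 0.839494, 2.15325, 22.33 μs; sum = 26.173 μs.
Propagation delays (d/s per hop): 15364.6, 26585.4, 10731.7, 15500 μs; sum = 68181.7 μs.
End-to-end = 68210 μs.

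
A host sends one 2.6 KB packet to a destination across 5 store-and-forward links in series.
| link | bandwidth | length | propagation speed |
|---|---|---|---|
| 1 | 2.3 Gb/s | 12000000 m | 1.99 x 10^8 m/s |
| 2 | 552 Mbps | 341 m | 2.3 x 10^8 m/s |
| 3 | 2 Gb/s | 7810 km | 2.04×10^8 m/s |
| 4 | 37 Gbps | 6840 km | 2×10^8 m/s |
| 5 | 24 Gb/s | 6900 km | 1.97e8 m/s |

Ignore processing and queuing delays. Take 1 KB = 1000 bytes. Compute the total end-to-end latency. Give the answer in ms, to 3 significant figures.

L = 20800 bits.
Transmission delays (L/R per hop): 0.00904348, 0.0376812, 0.0104, 0.000562162, 0.000866667 ms; sum = 0.0585535 ms.
Propagation delays (d/s per hop): 60.3015, 0.00148261, 38.2843, 34.2, 35.0254 ms; sum = 167.813 ms.
End-to-end = 168 ms.

168 ms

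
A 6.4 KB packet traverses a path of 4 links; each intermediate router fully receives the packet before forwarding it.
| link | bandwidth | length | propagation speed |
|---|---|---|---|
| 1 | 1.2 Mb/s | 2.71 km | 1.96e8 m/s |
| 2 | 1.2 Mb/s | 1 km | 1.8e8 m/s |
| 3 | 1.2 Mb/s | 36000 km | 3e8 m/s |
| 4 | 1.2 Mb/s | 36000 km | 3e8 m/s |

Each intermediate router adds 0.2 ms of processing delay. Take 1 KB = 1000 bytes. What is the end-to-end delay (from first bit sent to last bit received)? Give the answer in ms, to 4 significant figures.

411.3 ms

L = 51200 bits.
Transmission delay per hop = L/R = 51200/1200000 = 42.6667 ms; 4 hops → 170.667 ms.
Propagation delays (d/s per hop): 0.0138265, 0.00555556, 120, 120 ms; sum = 240.019 ms.
Processing at 3 router(s): 3 × 0.2 ms = 0.6 ms.
End-to-end = 411.3 ms.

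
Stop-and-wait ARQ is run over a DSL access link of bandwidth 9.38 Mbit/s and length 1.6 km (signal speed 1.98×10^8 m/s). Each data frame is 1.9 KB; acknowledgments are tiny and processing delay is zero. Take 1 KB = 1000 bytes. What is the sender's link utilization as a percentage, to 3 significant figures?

99.0 %

t_tx = L/R = 15200/9380000 = 0.00162047 s.
t_prop = 1600/198000000 = 8.08081e-06 s; RTT = 1.61616e-05 s.
Cycle = t_tx + RTT = 0.00163663 s.
Utilization = t_tx / cycle = 0.00162047/0.00163663 = 99.0 %.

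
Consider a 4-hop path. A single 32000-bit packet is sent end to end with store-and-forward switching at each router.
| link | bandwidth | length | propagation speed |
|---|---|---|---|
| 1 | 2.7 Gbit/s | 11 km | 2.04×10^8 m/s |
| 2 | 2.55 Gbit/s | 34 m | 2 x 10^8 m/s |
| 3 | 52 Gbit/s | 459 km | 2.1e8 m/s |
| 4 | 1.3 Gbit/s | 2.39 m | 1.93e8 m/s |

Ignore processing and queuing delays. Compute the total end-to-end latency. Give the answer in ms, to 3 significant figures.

2.29 ms

Transmission delays (L/R per hop): 0.0118519, 0.012549, 0.000615385, 0.0246154 ms; sum = 0.0496316 ms.
Propagation delays (d/s per hop): 0.0539216, 0.00017, 2.18571, 1.23834e-05 ms; sum = 2.23982 ms.
End-to-end = 2.29 ms.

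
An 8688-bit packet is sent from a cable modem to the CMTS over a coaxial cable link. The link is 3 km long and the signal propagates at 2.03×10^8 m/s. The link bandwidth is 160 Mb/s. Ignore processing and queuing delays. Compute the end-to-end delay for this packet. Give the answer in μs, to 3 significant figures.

Transmission delay = L/R = 8688 / 160000000 = 54.3 μs.
Propagation delay = d/s = 3000 m / 2.03e+08 m/s = 14.7783 μs.
Total = 69.1 μs.

69.1 μs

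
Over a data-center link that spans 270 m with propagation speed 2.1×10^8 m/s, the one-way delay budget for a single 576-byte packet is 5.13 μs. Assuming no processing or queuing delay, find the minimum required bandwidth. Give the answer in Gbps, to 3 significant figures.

1.20 Gbps

L = 4608 bits.
Propagation delay = 270 / 210000000 = 1.28571 μs.
Transmission budget = 5.13 − 1.28571 = 3.84429 μs.
R ≥ L / t_tx = 4608 bits / 3.84429e-06 s = 1.20 Gbps.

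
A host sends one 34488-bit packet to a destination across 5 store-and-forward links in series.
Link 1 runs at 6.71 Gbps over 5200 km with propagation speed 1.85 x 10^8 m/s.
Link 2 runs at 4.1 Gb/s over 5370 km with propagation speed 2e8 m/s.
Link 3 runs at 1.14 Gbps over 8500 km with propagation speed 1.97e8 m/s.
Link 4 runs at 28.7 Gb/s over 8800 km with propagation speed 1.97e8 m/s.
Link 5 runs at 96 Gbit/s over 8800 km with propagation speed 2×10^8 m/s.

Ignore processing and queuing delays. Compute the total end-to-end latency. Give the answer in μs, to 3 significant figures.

Transmission delays (L/R per hop): 5.13979, 8.41171, 30.2526, 1.20167, 0.35925 μs; sum = 45.3651 μs.
Propagation delays (d/s per hop): 28108.1, 26850, 43147.2, 44670.1, 44000 μs; sum = 186775 μs.
End-to-end = 187000 μs.

187000 μs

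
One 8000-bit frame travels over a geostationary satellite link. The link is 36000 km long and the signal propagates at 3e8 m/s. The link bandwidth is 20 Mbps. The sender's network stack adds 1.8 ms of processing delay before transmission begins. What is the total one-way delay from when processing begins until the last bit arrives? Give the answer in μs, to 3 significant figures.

122000 μs

Transmission delay = L/R = 8000 / 20000000 = 400 μs.
Propagation delay = d/s = 36000000 m / 300000000 m/s = 120000 μs.
Plus processing delay 1.8 ms = 1800 μs.
Total = 122000 μs.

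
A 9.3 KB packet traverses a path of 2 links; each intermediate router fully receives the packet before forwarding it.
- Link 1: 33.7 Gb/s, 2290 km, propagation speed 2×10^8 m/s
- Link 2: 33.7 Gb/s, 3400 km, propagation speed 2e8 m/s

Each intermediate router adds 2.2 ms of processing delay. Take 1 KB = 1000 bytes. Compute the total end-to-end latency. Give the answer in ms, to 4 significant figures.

L = 74400 bits.
Transmission delay per hop = L/R = 74400/3.37e+10 = 0.00220772 ms; 2 hops → 0.00441543 ms.
Propagation delays (d/s per hop): 11.45, 17 ms; sum = 28.45 ms.
Processing at 1 router(s): 1 × 2.2 ms = 2.2 ms.
End-to-end = 30.65 ms.

30.65 ms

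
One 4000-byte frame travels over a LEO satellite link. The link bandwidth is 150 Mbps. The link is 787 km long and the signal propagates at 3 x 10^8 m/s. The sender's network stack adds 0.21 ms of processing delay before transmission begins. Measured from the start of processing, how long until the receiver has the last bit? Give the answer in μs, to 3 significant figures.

3050 μs

L = 4000 × 8 = 32000 bits.
Transmission delay = L/R = 32000 / 150000000 = 213.333 μs.
Propagation delay = d/s = 787000 m / 300000000 m/s = 2623.33 μs.
Plus processing delay 0.21 ms = 210 μs.
Total = 3050 μs.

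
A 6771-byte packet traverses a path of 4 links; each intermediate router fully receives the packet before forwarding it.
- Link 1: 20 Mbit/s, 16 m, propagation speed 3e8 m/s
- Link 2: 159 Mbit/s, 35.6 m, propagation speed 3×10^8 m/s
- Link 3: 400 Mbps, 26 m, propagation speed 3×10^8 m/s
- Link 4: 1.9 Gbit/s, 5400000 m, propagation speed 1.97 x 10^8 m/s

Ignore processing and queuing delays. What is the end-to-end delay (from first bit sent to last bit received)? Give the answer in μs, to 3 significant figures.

L = 6771 × 8 = 54168 bits.
Transmission delays (L/R per hop): 2708.4, 340.679, 135.42, 28.5095 μs; sum = 3213.01 μs.
Propagation delays (d/s per hop): 0.0533333, 0.118667, 0.0866667, 27411.2 μs; sum = 27411.4 μs.
End-to-end = 30600 μs.

30600 μs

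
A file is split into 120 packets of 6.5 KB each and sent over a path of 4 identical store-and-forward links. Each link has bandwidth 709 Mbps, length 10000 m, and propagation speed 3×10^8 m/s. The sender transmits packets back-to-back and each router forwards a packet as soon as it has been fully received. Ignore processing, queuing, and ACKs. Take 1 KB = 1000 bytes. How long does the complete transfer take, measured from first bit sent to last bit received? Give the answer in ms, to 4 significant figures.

Per-hop transmission t_tx = L/R = 52000/709000000 = 0.0733427 ms.
Per-hop propagation t_prop = 10000/300000000 = 0.0333333 ms.
Pipeline fill: first packet needs 4·t_tx to clear all hops; remaining 119 packets each add one t_tx.
Total = (4+120-1)·t_tx + 4·t_prop = 123·0.0733427 + 4·0.0333333 = 9.154 ms.

9.154 ms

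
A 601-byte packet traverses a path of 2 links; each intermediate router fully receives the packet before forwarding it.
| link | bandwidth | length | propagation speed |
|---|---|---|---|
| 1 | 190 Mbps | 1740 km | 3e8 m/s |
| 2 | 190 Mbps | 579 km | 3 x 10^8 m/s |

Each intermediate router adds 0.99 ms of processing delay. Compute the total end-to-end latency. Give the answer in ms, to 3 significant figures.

L = 601 × 8 = 4808 bits.
Transmission delay per hop = L/R = 4808/190000000 = 0.0253053 ms; 2 hops → 0.0506105 ms.
Propagation delays (d/s per hop): 5.8, 1.93 ms; sum = 7.73 ms.
Processing at 1 router(s): 1 × 0.99 ms = 0.99 ms.
End-to-end = 8.77 ms.

8.77 ms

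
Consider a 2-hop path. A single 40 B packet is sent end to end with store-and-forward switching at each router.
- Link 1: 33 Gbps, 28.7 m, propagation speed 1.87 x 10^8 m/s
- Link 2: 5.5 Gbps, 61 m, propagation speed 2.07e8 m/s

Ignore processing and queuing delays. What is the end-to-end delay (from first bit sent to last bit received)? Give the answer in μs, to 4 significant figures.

0.5160 μs

L = 40 × 8 = 320 bits.
Transmission delays (L/R per hop): 0.00969697, 0.0581818 μs; sum = 0.0678788 μs.
Propagation delays (d/s per hop): 0.153476, 0.294686 μs; sum = 0.448162 μs.
End-to-end = 0.5160 μs.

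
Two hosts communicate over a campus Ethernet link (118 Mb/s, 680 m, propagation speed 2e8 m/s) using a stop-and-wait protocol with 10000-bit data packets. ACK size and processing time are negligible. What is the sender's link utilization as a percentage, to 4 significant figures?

92.57 %

t_tx = L/R = 10000/118000000 = 8.47458e-05 s.
t_prop = 680/200000000 = 3.4e-06 s; RTT = 6.8e-06 s.
Cycle = t_tx + RTT = 9.15458e-05 s.
Utilization = t_tx / cycle = 8.47458e-05/9.15458e-05 = 92.57 %.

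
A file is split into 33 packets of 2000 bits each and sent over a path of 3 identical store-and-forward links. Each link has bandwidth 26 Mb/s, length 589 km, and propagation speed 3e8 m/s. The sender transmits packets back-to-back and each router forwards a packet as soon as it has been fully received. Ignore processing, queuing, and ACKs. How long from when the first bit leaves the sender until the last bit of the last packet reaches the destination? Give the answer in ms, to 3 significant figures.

8.58 ms

Per-hop transmission t_tx = L/R = 2000/26000000 = 0.0769231 ms.
Per-hop propagation t_prop = 589000/300000000 = 1.96333 ms.
Pipeline fill: first packet needs 3·t_tx to clear all hops; remaining 32 packets each add one t_tx.
Total = (3+33-1)·t_tx + 3·t_prop = 35·0.0769231 + 3·1.96333 = 8.58 ms.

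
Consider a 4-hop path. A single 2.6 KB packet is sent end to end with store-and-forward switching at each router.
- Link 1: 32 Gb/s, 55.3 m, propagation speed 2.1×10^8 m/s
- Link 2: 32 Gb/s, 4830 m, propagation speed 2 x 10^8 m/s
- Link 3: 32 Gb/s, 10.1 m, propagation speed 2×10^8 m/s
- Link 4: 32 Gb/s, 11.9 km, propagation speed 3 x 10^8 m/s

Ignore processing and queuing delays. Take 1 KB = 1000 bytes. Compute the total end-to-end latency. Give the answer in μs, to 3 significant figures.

L = 20800 bits.
Transmission delay per hop = L/R = 20800/32000000000 = 0.65 μs; 4 hops → 2.6 μs.
Propagation delays (d/s per hop): 0.263333, 24.15, 0.0505, 39.6667 μs; sum = 64.1305 μs.
End-to-end = 66.7 μs.

66.7 μs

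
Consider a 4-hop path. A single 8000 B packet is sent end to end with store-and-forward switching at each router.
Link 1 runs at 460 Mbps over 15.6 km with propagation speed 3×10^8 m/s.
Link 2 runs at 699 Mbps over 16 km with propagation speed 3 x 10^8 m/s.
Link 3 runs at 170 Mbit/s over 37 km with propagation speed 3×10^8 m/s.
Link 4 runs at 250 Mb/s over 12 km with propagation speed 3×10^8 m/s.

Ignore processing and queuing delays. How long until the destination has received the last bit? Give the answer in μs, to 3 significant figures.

1130 μs

L = 8000 × 8 = 64000 bits.
Transmission delays (L/R per hop): 139.13, 91.5594, 376.471, 256 μs; sum = 863.16 μs.
Propagation delays (d/s per hop): 52, 53.3333, 123.333, 40 μs; sum = 268.667 μs.
End-to-end = 1130 μs.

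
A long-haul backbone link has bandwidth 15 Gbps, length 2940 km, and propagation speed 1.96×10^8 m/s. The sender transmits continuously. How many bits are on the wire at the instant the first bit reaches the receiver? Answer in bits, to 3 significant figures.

Propagation delay = 2940000 / 196000000 = 0.015 s.
BDP = R × t_prop = 15000000000 × 0.015 = 225000000 bits.

225000000 bits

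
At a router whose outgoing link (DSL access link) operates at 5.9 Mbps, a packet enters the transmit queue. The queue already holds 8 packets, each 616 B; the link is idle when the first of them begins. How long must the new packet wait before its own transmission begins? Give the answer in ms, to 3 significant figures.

Each queued packet: L/R = 4928/5900000 = 0.835254 ms.
8 queued → 6.68203 ms.
Queuing delay = 6.68 ms.

6.68 ms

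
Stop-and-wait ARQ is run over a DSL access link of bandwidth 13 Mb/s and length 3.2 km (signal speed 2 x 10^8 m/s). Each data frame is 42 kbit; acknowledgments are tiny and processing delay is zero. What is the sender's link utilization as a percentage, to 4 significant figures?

99.02 %

t_tx = L/R = 42000/13000000 = 0.00323077 s.
t_prop = 3200/200000000 = 1.6e-05 s; RTT = 3.2e-05 s.
Cycle = t_tx + RTT = 0.00326277 s.
Utilization = t_tx / cycle = 0.00323077/0.00326277 = 99.02 %.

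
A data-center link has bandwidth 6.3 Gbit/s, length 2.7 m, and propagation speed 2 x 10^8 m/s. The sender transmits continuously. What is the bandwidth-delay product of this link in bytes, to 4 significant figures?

Propagation delay = 2.7 / 200000000 = 1.35e-08 s.
BDP = R × t_prop = 6300000000 × 1.35e-08 = 85.05 bits.
In bytes: 85.05/8 = 10.63 bytes.

10.63 bytes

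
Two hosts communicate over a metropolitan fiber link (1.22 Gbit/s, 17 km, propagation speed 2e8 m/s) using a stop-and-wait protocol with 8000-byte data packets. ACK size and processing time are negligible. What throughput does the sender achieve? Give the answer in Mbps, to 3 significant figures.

t_tx = L/R = 64000/1220000000 = 5.2459e-05 s.
t_prop = 17000/200000000 = 8.5e-05 s; RTT = 0.00017 s.
Cycle = t_tx + RTT = 0.000222459 s.
Throughput = L / cycle = 64000 / 0.000222459 = 288 Mbps.

288 Mbps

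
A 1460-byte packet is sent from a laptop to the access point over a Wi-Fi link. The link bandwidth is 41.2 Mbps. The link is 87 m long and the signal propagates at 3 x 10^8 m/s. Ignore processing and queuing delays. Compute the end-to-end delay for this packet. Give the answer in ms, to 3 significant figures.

0.284 ms

L = 1460 × 8 = 11680 bits.
Transmission delay = L/R = 11680 / 41200000 = 0.283495 ms.
Propagation delay = d/s = 87 m / 300000000 m/s = 0.00029 ms.
Total = 0.284 ms.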